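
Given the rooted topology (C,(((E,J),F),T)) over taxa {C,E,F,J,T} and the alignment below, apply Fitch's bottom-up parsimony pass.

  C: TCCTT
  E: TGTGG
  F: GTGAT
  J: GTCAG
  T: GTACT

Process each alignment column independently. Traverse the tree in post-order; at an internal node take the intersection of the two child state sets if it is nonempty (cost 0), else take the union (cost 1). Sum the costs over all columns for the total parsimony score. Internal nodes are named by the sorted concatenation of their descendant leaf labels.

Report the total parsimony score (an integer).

11

site 0, node EJ: E={T} ∪ J={G} → {G,T} (+1)
site 0, node EFJ: EJ={G,T} ∩ F={G} → {G} (+0)
site 0, node EFJT: EFJ={G} ∩ T={G} → {G} (+0)
site 0, node CEFJT: C={T} ∪ EFJT={G} → {G,T} (+1)
site 1, node EJ: E={G} ∪ J={T} → {G,T} (+1)
site 1, node EFJ: EJ={G,T} ∩ F={T} → {T} (+0)
site 1, node EFJT: EFJ={T} ∩ T={T} → {T} (+0)
site 1, node CEFJT: C={C} ∪ EFJT={T} → {C,T} (+1)
site 2, node EJ: E={T} ∪ J={C} → {C,T} (+1)
site 2, node EFJ: EJ={C,T} ∪ F={G} → {C,G,T} (+1)
site 2, node EFJT: EFJ={C,G,T} ∪ T={A} → {A,C,G,T} (+1)
site 2, node CEFJT: C={C} ∩ EFJT={A,C,G,T} → {C} (+0)
site 3, node EJ: E={G} ∪ J={A} → {A,G} (+1)
site 3, node EFJ: EJ={A,G} ∩ F={A} → {A} (+0)
site 3, node EFJT: EFJ={A} ∪ T={C} → {A,C} (+1)
site 3, node CEFJT: C={T} ∪ EFJT={A,C} → {A,C,T} (+1)
site 4, node EJ: E={G} ∩ J={G} → {G} (+0)
site 4, node EFJ: EJ={G} ∪ F={T} → {G,T} (+1)
site 4, node EFJT: EFJ={G,T} ∩ T={T} → {T} (+0)
site 4, node CEFJT: C={T} ∩ EFJT={T} → {T} (+0)
per-site changes: [2, 2, 3, 3, 1]; total = 11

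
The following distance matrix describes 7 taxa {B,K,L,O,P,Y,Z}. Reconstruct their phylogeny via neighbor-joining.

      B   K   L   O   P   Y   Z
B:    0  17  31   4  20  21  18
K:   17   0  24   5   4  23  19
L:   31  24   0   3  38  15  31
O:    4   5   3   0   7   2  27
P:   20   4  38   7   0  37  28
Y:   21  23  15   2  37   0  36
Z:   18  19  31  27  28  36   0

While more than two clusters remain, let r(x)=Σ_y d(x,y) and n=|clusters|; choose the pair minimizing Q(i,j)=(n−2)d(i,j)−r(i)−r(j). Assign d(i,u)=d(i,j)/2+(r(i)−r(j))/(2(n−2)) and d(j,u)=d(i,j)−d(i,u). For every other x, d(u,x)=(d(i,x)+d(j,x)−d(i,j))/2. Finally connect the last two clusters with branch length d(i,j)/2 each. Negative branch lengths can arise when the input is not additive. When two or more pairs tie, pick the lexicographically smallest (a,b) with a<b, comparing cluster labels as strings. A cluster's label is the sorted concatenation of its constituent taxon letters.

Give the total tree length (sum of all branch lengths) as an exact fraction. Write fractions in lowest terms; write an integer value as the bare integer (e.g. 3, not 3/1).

1. join K+P (d=4, Q=-206) ⇒ KP; edges |K|=-11/5, |P|=31/5
  updated: d(B,KP)=33/2, d(KP,L)=29, d(KP,O)=4, d(KP,Y)=28, d(KP,Z)=43/2
2. join B+Z (d=18, Q=-152) ⇒ BZ; edges |B|=29/8, |Z|=115/8
  updated: d(BZ,KP)=10, d(BZ,L)=22, d(BZ,O)=13/2, d(BZ,Y)=39/2
3. join BZ+KP (d=10, Q=-99) ⇒ BKPZ; edges |BZ|=17/6, |KP|=43/6
  updated: d(BKPZ,L)=41/2, d(BKPZ,O)=1/4, d(BKPZ,Y)=75/4
4. join BKPZ+O (d=1/4, Q=-177/4) ⇒ BKOPZ; edges |BKPZ|=139/16, |O|=-135/16
  updated: d(BKOPZ,L)=93/8, d(BKOPZ,Y)=41/4
5. join BKOPZ+L (d=93/8, Q=-295/8) ⇒ BKLOPZ; edges |BKOPZ|=55/16, |L|=131/16
  updated: d(BKLOPZ,Y)=109/16
6. join BKLOPZ+Y (d=109/16) ⇒ BKLOPYZ; edges |BKLOPZ|=109/32, |Y|=109/32
final tree: (((((B:29/8,Z:115/8):17/6,(K:-11/5,P:31/5):43/6):139/16,O:-135/16):55/16,L:131/16):109/32,Y:109/32)
total length: 811/16

811/16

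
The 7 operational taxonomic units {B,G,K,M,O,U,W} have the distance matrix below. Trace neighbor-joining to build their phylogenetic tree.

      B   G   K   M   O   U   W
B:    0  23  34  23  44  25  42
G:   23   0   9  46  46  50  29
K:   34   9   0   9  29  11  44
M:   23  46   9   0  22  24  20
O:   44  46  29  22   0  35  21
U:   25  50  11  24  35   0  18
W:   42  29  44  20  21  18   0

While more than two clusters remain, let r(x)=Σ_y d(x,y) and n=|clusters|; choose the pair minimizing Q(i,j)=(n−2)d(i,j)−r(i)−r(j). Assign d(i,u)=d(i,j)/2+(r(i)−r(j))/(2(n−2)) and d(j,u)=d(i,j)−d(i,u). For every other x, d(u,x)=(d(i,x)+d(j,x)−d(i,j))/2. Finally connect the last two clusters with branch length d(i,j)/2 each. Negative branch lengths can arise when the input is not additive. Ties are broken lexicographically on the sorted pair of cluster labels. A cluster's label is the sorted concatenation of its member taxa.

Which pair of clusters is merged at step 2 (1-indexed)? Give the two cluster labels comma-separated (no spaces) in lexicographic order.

O,W

iteration 1: select G,K (d=9, Q=-294); attach at lengths (56/5, -11/5); label the merged cluster GK
  updated: d(B,GK)=24, d(GK,M)=23, d(GK,O)=33, d(GK,U)=26, d(GK,W)=32
iteration 2: select O,W (d=21, Q=-204); attach at lengths (53/4, 31/4); label the merged cluster OW
  updated: d(B,OW)=65/2, d(GK,OW)=22, d(M,OW)=21/2, d(OW,U)=16
iteration 3: select M,OW (d=21/2, Q=-130); attach at lengths (31/6, 16/3); label the merged cluster MOW
  updated: d(B,MOW)=45/2, d(GK,MOW)=69/4, d(MOW,U)=59/4
iteration 4: select B,GK (d=24, Q=-363/4); attach at lengths (209/16, 175/16); label the merged cluster BGK
  updated: d(BGK,MOW)=63/8, d(BGK,U)=27/2
iteration 5: select BGK,MOW (d=63/8, Q=-289/8); attach at lengths (53/16, 73/16); label the merged cluster BGKMOW
  updated: d(BGKMOW,U)=163/16
iteration 6: select BGKMOW,U (d=163/16); attach at lengths (163/32, 163/32); label the merged cluster BGKMOUW
final tree: (((B:209/16,(G:56/5,K:-11/5):175/16):53/16,(M:31/6,(O:53/4,W:31/4):16/3):73/16):163/32,U:163/32)
total length: 1321/16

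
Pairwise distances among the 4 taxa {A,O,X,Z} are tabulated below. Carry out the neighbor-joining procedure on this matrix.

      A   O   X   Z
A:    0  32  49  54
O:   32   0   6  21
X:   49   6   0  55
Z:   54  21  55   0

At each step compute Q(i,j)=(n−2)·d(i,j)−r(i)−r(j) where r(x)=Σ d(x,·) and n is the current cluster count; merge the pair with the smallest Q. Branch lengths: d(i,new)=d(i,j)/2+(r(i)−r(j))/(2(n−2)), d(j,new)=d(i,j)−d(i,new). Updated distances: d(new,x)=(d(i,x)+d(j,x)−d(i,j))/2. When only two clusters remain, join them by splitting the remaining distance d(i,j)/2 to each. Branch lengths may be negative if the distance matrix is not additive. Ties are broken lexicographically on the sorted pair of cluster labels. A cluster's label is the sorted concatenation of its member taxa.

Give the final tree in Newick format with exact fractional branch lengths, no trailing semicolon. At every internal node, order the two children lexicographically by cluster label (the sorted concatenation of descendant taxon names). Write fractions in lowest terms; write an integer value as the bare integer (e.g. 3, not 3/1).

(((A:113/4,Z:103/4):37/4,O:-39/4):63/8,X:63/8)

1. join A+Z (d=54, Q=-157) ⇒ AZ; edges |A|=113/4, |Z|=103/4
  updated: d(AZ,O)=-1/2, d(AZ,X)=25
2. join AZ+O (d=-1/2, Q=-61/2) ⇒ AOZ; edges |AZ|=37/4, |O|=-39/4
  updated: d(AOZ,X)=63/4
3. join AOZ+X (d=63/4) ⇒ AOXZ; edges |AOZ|=63/8, |X|=63/8
final tree: (((A:113/4,Z:103/4):37/4,O:-39/4):63/8,X:63/8)
total length: 277/4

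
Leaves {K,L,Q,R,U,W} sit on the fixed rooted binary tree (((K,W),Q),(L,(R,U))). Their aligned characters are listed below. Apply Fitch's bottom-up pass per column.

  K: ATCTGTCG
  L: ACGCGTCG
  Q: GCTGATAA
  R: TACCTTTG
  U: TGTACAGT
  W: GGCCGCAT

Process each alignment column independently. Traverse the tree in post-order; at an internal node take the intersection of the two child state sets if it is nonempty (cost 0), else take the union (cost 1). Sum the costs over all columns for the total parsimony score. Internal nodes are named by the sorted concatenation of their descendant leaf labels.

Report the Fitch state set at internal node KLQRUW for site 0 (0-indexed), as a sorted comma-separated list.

A,G,T

KW@0: {A} ∪ {G} = {A,G} (union, +1)
KQW@0: {A,G} ∩ {G} = {G} (intersection, +0)
RU@0: {T} ∩ {T} = {T} (intersection, +0)
LRU@0: {A} ∪ {T} = {A,T} (union, +1)
KLQRUW@0: {G} ∪ {A,T} = {A,G,T} (union, +1)
KW@1: {T} ∪ {G} = {G,T} (union, +1)
KQW@1: {G,T} ∪ {C} = {C,G,T} (union, +1)
RU@1: {A} ∪ {G} = {A,G} (union, +1)
LRU@1: {C} ∪ {A,G} = {A,C,G} (union, +1)
KLQRUW@1: {C,G,T} ∩ {A,C,G} = {C,G} (intersection, +0)
KW@2: {C} ∩ {C} = {C} (intersection, +0)
KQW@2: {C} ∪ {T} = {C,T} (union, +1)
RU@2: {C} ∪ {T} = {C,T} (union, +1)
LRU@2: {G} ∪ {C,T} = {C,G,T} (union, +1)
KLQRUW@2: {C,T} ∩ {C,G,T} = {C,T} (intersection, +0)
KW@3: {T} ∪ {C} = {C,T} (union, +1)
KQW@3: {C,T} ∪ {G} = {C,G,T} (union, +1)
RU@3: {C} ∪ {A} = {A,C} (union, +1)
LRU@3: {C} ∩ {A,C} = {C} (intersection, +0)
KLQRUW@3: {C,G,T} ∩ {C} = {C} (intersection, +0)
KW@4: {G} ∩ {G} = {G} (intersection, +0)
KQW@4: {G} ∪ {A} = {A,G} (union, +1)
RU@4: {T} ∪ {C} = {C,T} (union, +1)
LRU@4: {G} ∪ {C,T} = {C,G,T} (union, +1)
KLQRUW@4: {A,G} ∩ {C,G,T} = {G} (intersection, +0)
KW@5: {T} ∪ {C} = {C,T} (union, +1)
KQW@5: {C,T} ∩ {T} = {T} (intersection, +0)
RU@5: {T} ∪ {A} = {A,T} (union, +1)
LRU@5: {T} ∩ {A,T} = {T} (intersection, +0)
KLQRUW@5: {T} ∩ {T} = {T} (intersection, +0)
KW@6: {C} ∪ {A} = {A,C} (union, +1)
KQW@6: {A,C} ∩ {A} = {A} (intersection, +0)
RU@6: {T} ∪ {G} = {G,T} (union, +1)
LRU@6: {C} ∪ {G,T} = {C,G,T} (union, +1)
KLQRUW@6: {A} ∪ {C,G,T} = {A,C,G,T} (union, +1)
KW@7: {G} ∪ {T} = {G,T} (union, +1)
KQW@7: {G,T} ∪ {A} = {A,G,T} (union, +1)
RU@7: {G} ∪ {T} = {G,T} (union, +1)
LRU@7: {G} ∩ {G,T} = {G} (intersection, +0)
KLQRUW@7: {A,G,T} ∩ {G} = {G} (intersection, +0)
per-site changes: [3, 4, 3, 3, 3, 2, 4, 3]; total = 25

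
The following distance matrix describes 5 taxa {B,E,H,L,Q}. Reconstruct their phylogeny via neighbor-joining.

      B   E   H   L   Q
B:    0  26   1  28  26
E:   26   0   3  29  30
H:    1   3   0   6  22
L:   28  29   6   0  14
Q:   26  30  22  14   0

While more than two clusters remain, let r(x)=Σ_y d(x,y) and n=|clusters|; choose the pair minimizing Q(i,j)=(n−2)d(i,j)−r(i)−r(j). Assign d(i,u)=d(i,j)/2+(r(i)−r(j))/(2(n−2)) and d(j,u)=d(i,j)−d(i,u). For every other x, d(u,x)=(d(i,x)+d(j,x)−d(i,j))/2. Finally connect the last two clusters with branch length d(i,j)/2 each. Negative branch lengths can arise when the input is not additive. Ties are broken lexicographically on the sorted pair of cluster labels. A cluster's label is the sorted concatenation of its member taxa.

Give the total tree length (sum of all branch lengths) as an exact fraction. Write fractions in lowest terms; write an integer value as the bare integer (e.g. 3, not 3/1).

317/8

iteration 1: select L,Q (d=14, Q=-127); attach at lengths (9/2, 19/2); label the merged cluster LQ
  updated: d(B,LQ)=20, d(E,LQ)=45/2, d(H,LQ)=7
iteration 2: select B,LQ (d=20, Q=-113/2); attach at lengths (75/8, 85/8); label the merged cluster BLQ
  updated: d(BLQ,E)=57/4, d(BLQ,H)=-6
iteration 3: select BLQ,E (d=57/4, Q=-45/4); attach at lengths (21/8, 93/8); label the merged cluster BELQ
  updated: d(BELQ,H)=-69/8
iteration 4: select BELQ,H (d=-69/8); attach at lengths (-69/16, -69/16); label the merged cluster BEHLQ
final tree: (((B:75/8,(L:9/2,Q:19/2):85/8):21/8,E:93/8):-69/16,H:-69/16)
total length: 317/8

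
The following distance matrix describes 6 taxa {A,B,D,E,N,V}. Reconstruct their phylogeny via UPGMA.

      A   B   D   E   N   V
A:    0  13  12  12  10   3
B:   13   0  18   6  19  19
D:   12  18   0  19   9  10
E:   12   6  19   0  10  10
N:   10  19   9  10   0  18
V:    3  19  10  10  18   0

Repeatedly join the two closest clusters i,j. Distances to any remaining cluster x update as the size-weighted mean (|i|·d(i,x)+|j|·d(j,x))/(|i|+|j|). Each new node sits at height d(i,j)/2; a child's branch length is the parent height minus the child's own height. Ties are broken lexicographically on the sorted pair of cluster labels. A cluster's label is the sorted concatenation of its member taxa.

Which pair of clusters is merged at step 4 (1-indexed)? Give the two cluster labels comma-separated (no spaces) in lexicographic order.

iteration 1: select A,V (d=3); attach at lengths (3/2, 3/2); label the merged cluster AV
  updated: d(AV,B)=16, d(AV,D)=11, d(AV,E)=11, d(AV,N)=14
iteration 2: select B,E (d=6); attach at lengths (3, 3); label the merged cluster BE
  updated: d(AV,BE)=27/2, d(BE,D)=37/2, d(BE,N)=29/2
iteration 3: select D,N (d=9); attach at lengths (9/2, 9/2); label the merged cluster DN
  updated: d(AV,DN)=25/2, d(BE,DN)=33/2
iteration 4: select AV,DN (d=25/2); attach at lengths (19/4, 7/4); label the merged cluster ADNV
  updated: d(ADNV,BE)=15
iteration 5: select ADNV,BE (d=15); attach at lengths (5/4, 9/2); label the merged cluster ABDENV
final tree: (((A:3/2,V:3/2):19/4,(D:9/2,N:9/2):7/4):5/4,(B:3,E:3):9/2)
total length: 121/4

AV,DN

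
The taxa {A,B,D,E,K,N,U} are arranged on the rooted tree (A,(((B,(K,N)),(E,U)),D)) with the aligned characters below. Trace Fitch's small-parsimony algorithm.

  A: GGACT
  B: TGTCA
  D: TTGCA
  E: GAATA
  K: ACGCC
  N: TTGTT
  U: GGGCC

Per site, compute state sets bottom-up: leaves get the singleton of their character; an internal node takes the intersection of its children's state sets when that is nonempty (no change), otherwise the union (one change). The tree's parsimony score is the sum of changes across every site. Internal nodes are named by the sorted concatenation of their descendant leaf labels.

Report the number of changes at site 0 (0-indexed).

site 0, node KN: K={A} ∪ N={T} → {A,T} (+1)
site 0, node BKN: B={T} ∩ KN={A,T} → {T} (+0)
site 0, node EU: E={G} ∩ U={G} → {G} (+0)
site 0, node BEKNU: BKN={T} ∪ EU={G} → {G,T} (+1)
site 0, node BDEKNU: BEKNU={G,T} ∩ D={T} → {T} (+0)
site 0, node ABDEKNU: A={G} ∪ BDEKNU={T} → {G,T} (+1)
site 1, node KN: K={C} ∪ N={T} → {C,T} (+1)
site 1, node BKN: B={G} ∪ KN={C,T} → {C,G,T} (+1)
site 1, node EU: E={A} ∪ U={G} → {A,G} (+1)
site 1, node BEKNU: BKN={C,G,T} ∩ EU={A,G} → {G} (+0)
site 1, node BDEKNU: BEKNU={G} ∪ D={T} → {G,T} (+1)
site 1, node ABDEKNU: A={G} ∩ BDEKNU={G,T} → {G} (+0)
site 2, node KN: K={G} ∩ N={G} → {G} (+0)
site 2, node BKN: B={T} ∪ KN={G} → {G,T} (+1)
site 2, node EU: E={A} ∪ U={G} → {A,G} (+1)
site 2, node BEKNU: BKN={G,T} ∩ EU={A,G} → {G} (+0)
site 2, node BDEKNU: BEKNU={G} ∩ D={G} → {G} (+0)
site 2, node ABDEKNU: A={A} ∪ BDEKNU={G} → {A,G} (+1)
site 3, node KN: K={C} ∪ N={T} → {C,T} (+1)
site 3, node BKN: B={C} ∩ KN={C,T} → {C} (+0)
site 3, node EU: E={T} ∪ U={C} → {C,T} (+1)
site 3, node BEKNU: BKN={C} ∩ EU={C,T} → {C} (+0)
site 3, node BDEKNU: BEKNU={C} ∩ D={C} → {C} (+0)
site 3, node ABDEKNU: A={C} ∩ BDEKNU={C} → {C} (+0)
site 4, node KN: K={C} ∪ N={T} → {C,T} (+1)
site 4, node BKN: B={A} ∪ KN={C,T} → {A,C,T} (+1)
site 4, node EU: E={A} ∪ U={C} → {A,C} (+1)
site 4, node BEKNU: BKN={A,C,T} ∩ EU={A,C} → {A,C} (+0)
site 4, node BDEKNU: BEKNU={A,C} ∩ D={A} → {A} (+0)
site 4, node ABDEKNU: A={T} ∪ BDEKNU={A} → {A,T} (+1)
per-site changes: [3, 4, 3, 2, 4]; total = 16

3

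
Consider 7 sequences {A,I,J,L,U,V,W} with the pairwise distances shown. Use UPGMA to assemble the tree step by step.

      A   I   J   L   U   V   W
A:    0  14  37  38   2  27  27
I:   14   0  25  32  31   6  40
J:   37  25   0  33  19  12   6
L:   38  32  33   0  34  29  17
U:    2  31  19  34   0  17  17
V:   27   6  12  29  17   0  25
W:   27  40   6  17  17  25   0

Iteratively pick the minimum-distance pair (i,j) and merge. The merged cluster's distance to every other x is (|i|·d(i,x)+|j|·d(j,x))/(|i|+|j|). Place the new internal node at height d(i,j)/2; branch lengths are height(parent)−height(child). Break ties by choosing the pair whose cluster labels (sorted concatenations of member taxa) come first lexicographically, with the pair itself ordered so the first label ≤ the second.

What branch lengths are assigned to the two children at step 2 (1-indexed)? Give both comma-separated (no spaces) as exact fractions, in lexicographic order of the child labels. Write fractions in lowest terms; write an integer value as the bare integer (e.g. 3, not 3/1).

step 1: merge (A,U) at d=2; branch lengths A→1, U→1; new cluster AU
  updated: d(AU,I)=45/2, d(AU,J)=28, d(AU,L)=36, d(AU,V)=22, d(AU,W)=22
step 2: merge (I,V) at d=6; branch lengths I→3, V→3; new cluster IV
  updated: d(AU,IV)=89/4, d(IV,J)=37/2, d(IV,L)=61/2, d(IV,W)=65/2
step 3: merge (J,W) at d=6; branch lengths J→3, W→3; new cluster JW
  updated: d(AU,JW)=25, d(IV,JW)=51/2, d(JW,L)=25
step 4: merge (AU,IV) at d=89/4; branch lengths AU→81/8, IV→65/8; new cluster AIUV
  updated: d(AIUV,JW)=101/4, d(AIUV,L)=133/4
step 5: merge (JW,L) at d=25; branch lengths JW→19/2, L→25/2; new cluster JLW
  updated: d(AIUV,JLW)=335/12
step 6: merge (AIUV,JLW) at d=335/12; branch lengths AIUV→17/6, JLW→35/24; new cluster AIJLUVW
final tree: (((A:1,U:1):81/8,(I:3,V:3):65/8):17/6,((J:3,W:3):19/2,L:25/2):35/24)
total length: 1405/24

3,3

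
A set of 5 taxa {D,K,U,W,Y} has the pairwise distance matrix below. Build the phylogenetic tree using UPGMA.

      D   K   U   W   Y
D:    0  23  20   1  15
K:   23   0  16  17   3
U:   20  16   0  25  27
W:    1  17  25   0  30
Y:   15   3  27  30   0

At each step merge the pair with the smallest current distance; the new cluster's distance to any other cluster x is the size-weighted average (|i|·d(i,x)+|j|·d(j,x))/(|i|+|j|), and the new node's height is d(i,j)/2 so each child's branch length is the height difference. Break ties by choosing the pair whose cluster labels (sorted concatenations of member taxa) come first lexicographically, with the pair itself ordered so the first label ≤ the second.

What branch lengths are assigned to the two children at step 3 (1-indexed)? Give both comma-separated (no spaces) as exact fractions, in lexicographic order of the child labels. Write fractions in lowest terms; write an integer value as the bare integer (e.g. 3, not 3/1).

1. join D+W (d=1) ⇒ DW; edges |D|=1/2, |W|=1/2
  updated: d(DW,K)=20, d(DW,U)=45/2, d(DW,Y)=45/2
2. join K+Y (d=3) ⇒ KY; edges |K|=3/2, |Y|=3/2
  updated: d(DW,KY)=85/4, d(KY,U)=43/2
3. join DW+KY (d=85/4) ⇒ DKWY; edges |DW|=81/8, |KY|=73/8
  updated: d(DKWY,U)=22
4. join DKWY+U (d=22) ⇒ DKUWY; edges |DKWY|=3/8, |U|=11
final tree: (((D:1/2,W:1/2):81/8,(K:3/2,Y:3/2):73/8):3/8,U:11)
total length: 277/8

81/8,73/8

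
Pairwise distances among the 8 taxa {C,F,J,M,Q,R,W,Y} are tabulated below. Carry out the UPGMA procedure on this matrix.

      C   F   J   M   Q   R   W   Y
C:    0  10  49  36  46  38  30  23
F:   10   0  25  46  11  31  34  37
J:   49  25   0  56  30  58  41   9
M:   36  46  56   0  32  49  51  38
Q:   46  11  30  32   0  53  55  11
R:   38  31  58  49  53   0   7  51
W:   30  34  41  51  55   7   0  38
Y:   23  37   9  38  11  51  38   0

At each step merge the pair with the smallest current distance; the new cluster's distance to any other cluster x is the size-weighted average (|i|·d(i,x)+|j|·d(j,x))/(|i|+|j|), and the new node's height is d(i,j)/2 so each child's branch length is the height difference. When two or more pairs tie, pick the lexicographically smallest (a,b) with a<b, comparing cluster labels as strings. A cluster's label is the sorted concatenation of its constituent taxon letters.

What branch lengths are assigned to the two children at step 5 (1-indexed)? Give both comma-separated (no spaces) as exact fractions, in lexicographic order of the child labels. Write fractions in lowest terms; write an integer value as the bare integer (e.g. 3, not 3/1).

step 1: merge (R,W) at d=7; branch lengths R→7/2, W→7/2; new cluster RW
  updated: d(C,RW)=34, d(F,RW)=65/2, d(J,RW)=99/2, d(M,RW)=50, d(Q,RW)=54, d(RW,Y)=89/2
step 2: merge (J,Y) at d=9; branch lengths J→9/2, Y→9/2; new cluster JY
  updated: d(C,JY)=36, d(F,JY)=31, d(JY,M)=47, d(JY,Q)=41/2, d(JY,RW)=47
step 3: merge (C,F) at d=10; branch lengths C→5, F→5; new cluster CF
  updated: d(CF,JY)=67/2, d(CF,M)=41, d(CF,Q)=57/2, d(CF,RW)=133/4
step 4: merge (JY,Q) at d=41/2; branch lengths JY→23/4, Q→41/4; new cluster JQY
  updated: d(CF,JQY)=191/6, d(JQY,M)=42, d(JQY,RW)=148/3
step 5: merge (CF,JQY) at d=191/6; branch lengths CF→131/12, JQY→17/3; new cluster CFJQY
  updated: d(CFJQY,M)=208/5, d(CFJQY,RW)=429/10
step 6: merge (CFJQY,M) at d=208/5; branch lengths CFJQY→293/60, M→104/5; new cluster CFJMQY
  updated: d(CFJMQY,RW)=529/12
step 7: merge (CFJMQY,RW) at d=529/12; branch lengths CFJMQY→149/120, RW→445/24; new cluster CFJMQRWY
final tree: ((((C:5,F:5):131/12,((J:9/2,Y:9/2):23/4,Q:41/4):17/3):293/60,M:104/5):149/120,(R:7/2,W:7/2):445/24)
total length: 2081/20

131/12,17/3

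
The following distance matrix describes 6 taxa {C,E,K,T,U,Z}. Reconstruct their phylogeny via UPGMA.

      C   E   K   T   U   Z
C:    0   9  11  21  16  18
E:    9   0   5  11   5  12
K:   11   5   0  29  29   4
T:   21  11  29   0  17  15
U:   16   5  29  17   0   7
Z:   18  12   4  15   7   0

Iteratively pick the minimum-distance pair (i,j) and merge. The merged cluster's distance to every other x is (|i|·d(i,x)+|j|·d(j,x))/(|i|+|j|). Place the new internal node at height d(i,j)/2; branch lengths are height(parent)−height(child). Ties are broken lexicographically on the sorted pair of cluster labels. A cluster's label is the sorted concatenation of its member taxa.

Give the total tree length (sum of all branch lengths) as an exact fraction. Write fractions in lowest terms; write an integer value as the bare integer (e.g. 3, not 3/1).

2171/60

1. join K+Z (d=4) ⇒ KZ; edges |K|=2, |Z|=2
  updated: d(C,KZ)=29/2, d(E,KZ)=17/2, d(KZ,T)=22, d(KZ,U)=18
2. join E+U (d=5) ⇒ EU; edges |E|=5/2, |U|=5/2
  updated: d(C,EU)=25/2, d(EU,KZ)=53/4, d(EU,T)=14
3. join C+EU (d=25/2) ⇒ CEU; edges |C|=25/4, |EU|=15/4
  updated: d(CEU,KZ)=41/3, d(CEU,T)=49/3
4. join CEU+KZ (d=41/3) ⇒ CEKUZ; edges |CEU|=7/12, |KZ|=29/6
  updated: d(CEKUZ,T)=93/5
5. join CEKUZ+T (d=93/5) ⇒ CEKTUZ; edges |CEKUZ|=37/15, |T|=93/10
final tree: (((C:25/4,(E:5/2,U:5/2):15/4):7/12,(K:2,Z:2):29/6):37/15,T:93/10)
total length: 2171/60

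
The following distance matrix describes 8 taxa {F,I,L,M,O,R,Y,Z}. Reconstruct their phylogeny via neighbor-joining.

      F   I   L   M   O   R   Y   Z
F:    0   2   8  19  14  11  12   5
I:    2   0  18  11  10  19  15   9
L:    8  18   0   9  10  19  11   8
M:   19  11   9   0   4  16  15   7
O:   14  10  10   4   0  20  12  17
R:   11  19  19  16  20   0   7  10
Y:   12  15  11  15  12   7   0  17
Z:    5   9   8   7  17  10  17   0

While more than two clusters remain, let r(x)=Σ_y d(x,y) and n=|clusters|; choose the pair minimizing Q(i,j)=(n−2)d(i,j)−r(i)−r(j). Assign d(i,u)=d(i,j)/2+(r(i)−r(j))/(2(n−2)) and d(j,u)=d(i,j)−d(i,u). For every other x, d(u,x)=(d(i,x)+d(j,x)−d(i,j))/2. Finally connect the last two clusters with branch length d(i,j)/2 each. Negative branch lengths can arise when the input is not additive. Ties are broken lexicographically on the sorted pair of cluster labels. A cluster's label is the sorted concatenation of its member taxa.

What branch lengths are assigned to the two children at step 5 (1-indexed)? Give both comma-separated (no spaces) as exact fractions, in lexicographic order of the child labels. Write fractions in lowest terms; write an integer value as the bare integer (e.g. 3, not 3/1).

iteration 1: select R,Y (d=7, Q=-149); attach at lengths (55/12, 29/12); label the merged cluster RY
  updated: d(F,RY)=8, d(I,RY)=27/2, d(L,RY)=23/2, d(M,RY)=12, d(O,RY)=25/2, d(RY,Z)=10
iteration 2: select F,I (d=2, Q=-219/2); attach at lengths (1/4, 7/4); label the merged cluster FI
  updated: d(FI,L)=12, d(FI,M)=14, d(FI,O)=11, d(FI,RY)=39/4, d(FI,Z)=6
iteration 3: select M,O (d=4, Q=-169/2); attach at lengths (15/16, 49/16); label the merged cluster MO
  updated: d(FI,MO)=21/2, d(L,MO)=15/2, d(MO,RY)=41/4, d(MO,Z)=10
iteration 4: select L,MO (d=15/2, Q=-219/4); attach at lengths (31/8, 29/8); label the merged cluster LMO
  updated: d(FI,LMO)=15/2, d(LMO,RY)=57/8, d(LMO,Z)=21/4
iteration 5: select FI,Z (d=6, Q=-65/2); attach at lengths (7/2, 5/2); label the merged cluster FIZ
  updated: d(FIZ,LMO)=27/8, d(FIZ,RY)=55/8
iteration 6: select FIZ,LMO (d=27/8, Q=-139/8); attach at lengths (25/16, 29/16); label the merged cluster FILMOZ
  updated: d(FILMOZ,RY)=85/16
iteration 7: select FILMOZ,RY (d=85/16); attach at lengths (85/32, 85/32); label the merged cluster FILMORYZ
final tree: ((((F:1/4,I:7/4):7/2,Z:5/2):25/16,(L:31/8,(M:15/16,O:49/16):29/8):29/16):85/32,(R:55/12,Y:29/12):85/32)
total length: 563/16

7/2,5/2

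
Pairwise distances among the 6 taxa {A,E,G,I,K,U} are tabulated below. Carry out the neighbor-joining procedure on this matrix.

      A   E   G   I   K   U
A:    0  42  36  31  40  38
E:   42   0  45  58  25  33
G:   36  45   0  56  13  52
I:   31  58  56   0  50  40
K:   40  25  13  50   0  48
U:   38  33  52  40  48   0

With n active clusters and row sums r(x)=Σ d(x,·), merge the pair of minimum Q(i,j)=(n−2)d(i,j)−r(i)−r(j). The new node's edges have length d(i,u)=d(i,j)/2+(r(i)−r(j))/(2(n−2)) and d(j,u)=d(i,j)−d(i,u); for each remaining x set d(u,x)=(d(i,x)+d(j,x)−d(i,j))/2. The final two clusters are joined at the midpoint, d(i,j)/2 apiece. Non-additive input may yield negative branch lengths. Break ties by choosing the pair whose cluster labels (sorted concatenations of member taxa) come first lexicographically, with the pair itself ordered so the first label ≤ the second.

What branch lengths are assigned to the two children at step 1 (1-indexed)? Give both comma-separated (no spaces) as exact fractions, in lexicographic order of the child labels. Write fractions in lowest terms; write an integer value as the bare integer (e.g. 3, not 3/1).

iteration 1: select G,K (d=13, Q=-326); attach at lengths (39/4, 13/4); label the merged cluster GK
  updated: d(A,GK)=63/2, d(E,GK)=57/2, d(GK,I)=93/2, d(GK,U)=87/2
iteration 2: select E,GK (d=57/2, Q=-226); attach at lengths (97/6, 37/3); label the merged cluster EGK
  updated: d(A,EGK)=45/2, d(EGK,I)=38, d(EGK,U)=24
iteration 3: select A,I (d=31, Q=-277/2); attach at lengths (89/8, 159/8); label the merged cluster AI
  updated: d(AI,EGK)=59/4, d(AI,U)=47/2
iteration 4: select AI,EGK (d=59/4, Q=-249/4); attach at lengths (57/8, 61/8); label the merged cluster AEGIK
  updated: d(AEGIK,U)=131/8
iteration 5: select AEGIK,U (d=131/8); attach at lengths (131/16, 131/16); label the merged cluster AEGIKU
final tree: (((A:89/8,I:159/8):57/8,(E:97/6,(G:39/4,K:13/4):37/3):61/8):131/16,U:131/16)
total length: 829/8

39/4,13/4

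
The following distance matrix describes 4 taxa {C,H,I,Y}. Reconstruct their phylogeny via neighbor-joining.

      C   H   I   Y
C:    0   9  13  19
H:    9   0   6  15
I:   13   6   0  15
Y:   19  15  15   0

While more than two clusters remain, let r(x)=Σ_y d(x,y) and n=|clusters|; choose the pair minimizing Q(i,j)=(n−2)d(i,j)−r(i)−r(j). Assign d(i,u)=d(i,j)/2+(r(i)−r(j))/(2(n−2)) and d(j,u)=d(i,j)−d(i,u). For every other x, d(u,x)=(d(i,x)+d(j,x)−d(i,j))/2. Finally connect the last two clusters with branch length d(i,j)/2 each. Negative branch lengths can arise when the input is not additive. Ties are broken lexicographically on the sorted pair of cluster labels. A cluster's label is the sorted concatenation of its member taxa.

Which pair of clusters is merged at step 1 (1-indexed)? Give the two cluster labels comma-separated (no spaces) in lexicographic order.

C,H

1. join C+H (d=9, Q=-53) ⇒ CH; edges |C|=29/4, |H|=7/4
  updated: d(CH,I)=5, d(CH,Y)=25/2
2. join CH+I (d=5, Q=-65/2) ⇒ CHI; edges |CH|=5/4, |I|=15/4
  updated: d(CHI,Y)=45/4
3. join CHI+Y (d=45/4) ⇒ CHIY; edges |CHI|=45/8, |Y|=45/8
final tree: (((C:29/4,H:7/4):5/4,I:15/4):45/8,Y:45/8)
total length: 101/4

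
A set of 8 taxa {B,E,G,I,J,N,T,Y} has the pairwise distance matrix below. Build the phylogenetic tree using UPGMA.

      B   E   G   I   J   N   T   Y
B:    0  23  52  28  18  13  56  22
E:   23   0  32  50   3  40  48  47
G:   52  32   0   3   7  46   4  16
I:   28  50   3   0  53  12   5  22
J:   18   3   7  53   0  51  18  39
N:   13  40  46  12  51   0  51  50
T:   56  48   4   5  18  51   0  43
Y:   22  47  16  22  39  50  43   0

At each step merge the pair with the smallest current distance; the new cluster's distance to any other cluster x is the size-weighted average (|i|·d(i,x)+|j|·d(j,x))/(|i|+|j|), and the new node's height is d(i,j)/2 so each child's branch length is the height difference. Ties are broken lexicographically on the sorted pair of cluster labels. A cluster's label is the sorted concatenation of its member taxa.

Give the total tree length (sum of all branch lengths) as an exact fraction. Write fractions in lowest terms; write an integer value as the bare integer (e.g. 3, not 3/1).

1279/16

iteration 1: select E,J (d=3); attach at lengths (3/2, 3/2); label the merged cluster EJ
  updated: d(B,EJ)=41/2, d(EJ,G)=39/2, d(EJ,I)=103/2, d(EJ,N)=91/2, d(EJ,T)=33, d(EJ,Y)=43
iteration 2: select G,I (d=3); attach at lengths (3/2, 3/2); label the merged cluster GI
  updated: d(B,GI)=40, d(EJ,GI)=71/2, d(GI,N)=29, d(GI,T)=9/2, d(GI,Y)=19
iteration 3: select GI,T (d=9/2); attach at lengths (3/4, 9/4); label the merged cluster GIT
  updated: d(B,GIT)=136/3, d(EJ,GIT)=104/3, d(GIT,N)=109/3, d(GIT,Y)=27
iteration 4: select B,N (d=13); attach at lengths (13/2, 13/2); label the merged cluster BN
  updated: d(BN,EJ)=33, d(BN,GIT)=245/6, d(BN,Y)=36
iteration 5: select GIT,Y (d=27); attach at lengths (45/4, 27/2); label the merged cluster GITY
  updated: d(BN,GITY)=317/8, d(EJ,GITY)=147/4
iteration 6: select BN,EJ (d=33); attach at lengths (10, 15); label the merged cluster BEJN
  updated: d(BEJN,GITY)=611/16
iteration 7: select BEJN,GITY (d=611/16); attach at lengths (83/32, 179/32); label the merged cluster BEGIJNTY
final tree: (((B:13/2,N:13/2):10,(E:3/2,J:3/2):15):83/32,(((G:3/2,I:3/2):3/4,T:9/4):45/4,Y:27/2):179/32)
total length: 1279/16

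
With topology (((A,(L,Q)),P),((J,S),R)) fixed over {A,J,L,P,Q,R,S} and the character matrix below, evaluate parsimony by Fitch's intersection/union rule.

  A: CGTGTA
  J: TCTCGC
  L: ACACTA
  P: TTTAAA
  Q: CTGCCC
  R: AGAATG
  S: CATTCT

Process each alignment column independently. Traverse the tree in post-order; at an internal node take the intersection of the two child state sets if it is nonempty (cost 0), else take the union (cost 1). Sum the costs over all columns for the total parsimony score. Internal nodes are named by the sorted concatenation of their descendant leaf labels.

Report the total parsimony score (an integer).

LQ@0: {A} ∪ {C} = {A,C} (union, +1)
ALQ@0: {C} ∩ {A,C} = {C} (intersection, +0)
ALPQ@0: {C} ∪ {T} = {C,T} (union, +1)
JS@0: {T} ∪ {C} = {C,T} (union, +1)
JRS@0: {C,T} ∪ {A} = {A,C,T} (union, +1)
AJLPQRS@0: {C,T} ∩ {A,C,T} = {C,T} (intersection, +0)
LQ@1: {C} ∪ {T} = {C,T} (union, +1)
ALQ@1: {G} ∪ {C,T} = {C,G,T} (union, +1)
ALPQ@1: {C,G,T} ∩ {T} = {T} (intersection, +0)
JS@1: {C} ∪ {A} = {A,C} (union, +1)
JRS@1: {A,C} ∪ {G} = {A,C,G} (union, +1)
AJLPQRS@1: {T} ∪ {A,C,G} = {A,C,G,T} (union, +1)
LQ@2: {A} ∪ {G} = {A,G} (union, +1)
ALQ@2: {T} ∪ {A,G} = {A,G,T} (union, +1)
ALPQ@2: {A,G,T} ∩ {T} = {T} (intersection, +0)
JS@2: {T} ∩ {T} = {T} (intersection, +0)
JRS@2: {T} ∪ {A} = {A,T} (union, +1)
AJLPQRS@2: {T} ∩ {A,T} = {T} (intersection, +0)
LQ@3: {C} ∩ {C} = {C} (intersection, +0)
ALQ@3: {G} ∪ {C} = {C,G} (union, +1)
ALPQ@3: {C,G} ∪ {A} = {A,C,G} (union, +1)
JS@3: {C} ∪ {T} = {C,T} (union, +1)
JRS@3: {C,T} ∪ {A} = {A,C,T} (union, +1)
AJLPQRS@3: {A,C,G} ∩ {A,C,T} = {A,C} (intersection, +0)
LQ@4: {T} ∪ {C} = {C,T} (union, +1)
ALQ@4: {T} ∩ {C,T} = {T} (intersection, +0)
ALPQ@4: {T} ∪ {A} = {A,T} (union, +1)
JS@4: {G} ∪ {C} = {C,G} (union, +1)
JRS@4: {C,G} ∪ {T} = {C,G,T} (union, +1)
AJLPQRS@4: {A,T} ∩ {C,G,T} = {T} (intersection, +0)
LQ@5: {A} ∪ {C} = {A,C} (union, +1)
ALQ@5: {A} ∩ {A,C} = {A} (intersection, +0)
ALPQ@5: {A} ∩ {A} = {A} (intersection, +0)
JS@5: {C} ∪ {T} = {C,T} (union, +1)
JRS@5: {C,T} ∪ {G} = {C,G,T} (union, +1)
AJLPQRS@5: {A} ∪ {C,G,T} = {A,C,G,T} (union, +1)
per-site changes: [4, 5, 3, 4, 4, 4]; total = 24

24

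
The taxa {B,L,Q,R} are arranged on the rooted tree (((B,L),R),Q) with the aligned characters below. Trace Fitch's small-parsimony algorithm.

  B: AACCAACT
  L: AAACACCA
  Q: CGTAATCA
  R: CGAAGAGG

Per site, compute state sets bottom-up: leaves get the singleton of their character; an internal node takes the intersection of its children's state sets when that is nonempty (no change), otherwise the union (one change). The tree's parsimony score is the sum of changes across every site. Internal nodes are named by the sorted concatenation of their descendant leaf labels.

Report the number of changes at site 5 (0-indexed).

2

[col 0] BL: children B:{A}, L:{A} ∩→ {A}; cost 0
[col 0] BLR: children BL:{A}, R:{C} ∪→ {A,C}; cost 1
[col 0] BLQR: children BLR:{A,C}, Q:{C} ∩→ {C}; cost 0
[col 1] BL: children B:{A}, L:{A} ∩→ {A}; cost 0
[col 1] BLR: children BL:{A}, R:{G} ∪→ {A,G}; cost 1
[col 1] BLQR: children BLR:{A,G}, Q:{G} ∩→ {G}; cost 0
[col 2] BL: children B:{C}, L:{A} ∪→ {A,C}; cost 1
[col 2] BLR: children BL:{A,C}, R:{A} ∩→ {A}; cost 0
[col 2] BLQR: children BLR:{A}, Q:{T} ∪→ {A,T}; cost 1
[col 3] BL: children B:{C}, L:{C} ∩→ {C}; cost 0
[col 3] BLR: children BL:{C}, R:{A} ∪→ {A,C}; cost 1
[col 3] BLQR: children BLR:{A,C}, Q:{A} ∩→ {A}; cost 0
[col 4] BL: children B:{A}, L:{A} ∩→ {A}; cost 0
[col 4] BLR: children BL:{A}, R:{G} ∪→ {A,G}; cost 1
[col 4] BLQR: children BLR:{A,G}, Q:{A} ∩→ {A}; cost 0
[col 5] BL: children B:{A}, L:{C} ∪→ {A,C}; cost 1
[col 5] BLR: children BL:{A,C}, R:{A} ∩→ {A}; cost 0
[col 5] BLQR: children BLR:{A}, Q:{T} ∪→ {A,T}; cost 1
[col 6] BL: children B:{C}, L:{C} ∩→ {C}; cost 0
[col 6] BLR: children BL:{C}, R:{G} ∪→ {C,G}; cost 1
[col 6] BLQR: children BLR:{C,G}, Q:{C} ∩→ {C}; cost 0
[col 7] BL: children B:{T}, L:{A} ∪→ {A,T}; cost 1
[col 7] BLR: children BL:{A,T}, R:{G} ∪→ {A,G,T}; cost 1
[col 7] BLQR: children BLR:{A,G,T}, Q:{A} ∩→ {A}; cost 0
per-site changes: [1, 1, 2, 1, 1, 2, 1, 2]; total = 11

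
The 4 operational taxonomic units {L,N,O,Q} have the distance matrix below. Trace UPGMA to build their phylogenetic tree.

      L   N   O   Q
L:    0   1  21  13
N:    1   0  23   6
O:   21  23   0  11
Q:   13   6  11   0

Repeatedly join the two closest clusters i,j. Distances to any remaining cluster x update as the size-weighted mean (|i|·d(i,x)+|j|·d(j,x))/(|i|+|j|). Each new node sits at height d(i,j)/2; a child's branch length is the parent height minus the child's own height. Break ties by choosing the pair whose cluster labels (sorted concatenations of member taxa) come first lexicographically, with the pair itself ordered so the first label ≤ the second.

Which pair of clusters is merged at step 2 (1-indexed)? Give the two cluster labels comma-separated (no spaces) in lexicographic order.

LN,Q

step 1: merge (L,N) at d=1; branch lengths L→1/2, N→1/2; new cluster LN
  updated: d(LN,O)=22, d(LN,Q)=19/2
step 2: merge (LN,Q) at d=19/2; branch lengths LN→17/4, Q→19/4; new cluster LNQ
  updated: d(LNQ,O)=55/3
step 3: merge (LNQ,O) at d=55/3; branch lengths LNQ→53/12, O→55/6; new cluster LNOQ
final tree: (((L:1/2,N:1/2):17/4,Q:19/4):53/12,O:55/6)
total length: 283/12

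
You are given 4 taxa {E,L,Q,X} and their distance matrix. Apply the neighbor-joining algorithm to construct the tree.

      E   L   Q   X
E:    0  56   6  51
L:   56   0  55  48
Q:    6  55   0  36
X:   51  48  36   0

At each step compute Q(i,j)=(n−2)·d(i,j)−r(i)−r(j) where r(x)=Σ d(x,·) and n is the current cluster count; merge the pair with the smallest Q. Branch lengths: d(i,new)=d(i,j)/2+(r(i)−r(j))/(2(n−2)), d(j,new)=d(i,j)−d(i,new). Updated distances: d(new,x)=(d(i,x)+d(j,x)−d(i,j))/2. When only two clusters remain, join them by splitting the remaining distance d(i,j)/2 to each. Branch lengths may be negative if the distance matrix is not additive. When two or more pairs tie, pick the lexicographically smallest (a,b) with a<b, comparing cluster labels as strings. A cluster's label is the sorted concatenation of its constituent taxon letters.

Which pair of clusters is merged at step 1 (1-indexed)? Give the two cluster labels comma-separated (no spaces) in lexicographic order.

step 1: merge (E,Q) at d=6, Q=-198; branch lengths E→7, Q→-1; new cluster EQ
  updated: d(EQ,L)=105/2, d(EQ,X)=81/2
step 2: merge (EQ,L) at d=105/2, Q=-141; branch lengths EQ→45/2, L→30; new cluster ELQ
  updated: d(ELQ,X)=18
step 3: merge (ELQ,X) at d=18; branch lengths ELQ→9, X→9; new cluster ELQX
final tree: (((E:7,Q:-1):45/2,L:30):9,X:9)
total length: 153/2

E,Q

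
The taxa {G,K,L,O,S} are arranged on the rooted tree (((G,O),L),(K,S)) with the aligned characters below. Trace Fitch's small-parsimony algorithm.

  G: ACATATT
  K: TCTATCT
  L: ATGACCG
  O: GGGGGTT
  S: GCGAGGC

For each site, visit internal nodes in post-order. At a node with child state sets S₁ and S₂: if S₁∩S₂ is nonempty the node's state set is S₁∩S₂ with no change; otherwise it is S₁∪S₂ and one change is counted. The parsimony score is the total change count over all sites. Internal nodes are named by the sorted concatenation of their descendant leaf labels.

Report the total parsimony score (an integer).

GO@0: {A} ∪ {G} = {A,G} (union, +1)
GLO@0: {A,G} ∩ {A} = {A} (intersection, +0)
KS@0: {T} ∪ {G} = {G,T} (union, +1)
GKLOS@0: {A} ∪ {G,T} = {A,G,T} (union, +1)
GO@1: {C} ∪ {G} = {C,G} (union, +1)
GLO@1: {C,G} ∪ {T} = {C,G,T} (union, +1)
KS@1: {C} ∩ {C} = {C} (intersection, +0)
GKLOS@1: {C,G,T} ∩ {C} = {C} (intersection, +0)
GO@2: {A} ∪ {G} = {A,G} (union, +1)
GLO@2: {A,G} ∩ {G} = {G} (intersection, +0)
KS@2: {T} ∪ {G} = {G,T} (union, +1)
GKLOS@2: {G} ∩ {G,T} = {G} (intersection, +0)
GO@3: {T} ∪ {G} = {G,T} (union, +1)
GLO@3: {G,T} ∪ {A} = {A,G,T} (union, +1)
KS@3: {A} ∩ {A} = {A} (intersection, +0)
GKLOS@3: {A,G,T} ∩ {A} = {A} (intersection, +0)
GO@4: {A} ∪ {G} = {A,G} (union, +1)
GLO@4: {A,G} ∪ {C} = {A,C,G} (union, +1)
KS@4: {T} ∪ {G} = {G,T} (union, +1)
GKLOS@4: {A,C,G} ∩ {G,T} = {G} (intersection, +0)
GO@5: {T} ∩ {T} = {T} (intersection, +0)
GLO@5: {T} ∪ {C} = {C,T} (union, +1)
KS@5: {C} ∪ {G} = {C,G} (union, +1)
GKLOS@5: {C,T} ∩ {C,G} = {C} (intersection, +0)
GO@6: {T} ∩ {T} = {T} (intersection, +0)
GLO@6: {T} ∪ {G} = {G,T} (union, +1)
KS@6: {T} ∪ {C} = {C,T} (union, +1)
GKLOS@6: {G,T} ∩ {C,T} = {T} (intersection, +0)
per-site changes: [3, 2, 2, 2, 3, 2, 2]; total = 16

16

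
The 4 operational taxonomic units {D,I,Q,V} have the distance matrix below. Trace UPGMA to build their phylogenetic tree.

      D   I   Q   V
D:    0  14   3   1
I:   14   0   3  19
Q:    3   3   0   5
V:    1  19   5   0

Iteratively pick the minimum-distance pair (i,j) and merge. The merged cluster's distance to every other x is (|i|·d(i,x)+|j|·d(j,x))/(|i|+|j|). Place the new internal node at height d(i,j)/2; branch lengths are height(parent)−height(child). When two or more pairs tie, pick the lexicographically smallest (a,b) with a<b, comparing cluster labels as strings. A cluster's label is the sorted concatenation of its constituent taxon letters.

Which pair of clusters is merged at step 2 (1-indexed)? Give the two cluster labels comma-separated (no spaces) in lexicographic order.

iteration 1: select D,V (d=1); attach at lengths (1/2, 1/2); label the merged cluster DV
  updated: d(DV,I)=33/2, d(DV,Q)=4
iteration 2: select I,Q (d=3); attach at lengths (3/2, 3/2); label the merged cluster IQ
  updated: d(DV,IQ)=41/4
iteration 3: select DV,IQ (d=41/4); attach at lengths (37/8, 29/8); label the merged cluster DIQV
final tree: ((D:1/2,V:1/2):37/8,(I:3/2,Q:3/2):29/8)
total length: 49/4

I,Q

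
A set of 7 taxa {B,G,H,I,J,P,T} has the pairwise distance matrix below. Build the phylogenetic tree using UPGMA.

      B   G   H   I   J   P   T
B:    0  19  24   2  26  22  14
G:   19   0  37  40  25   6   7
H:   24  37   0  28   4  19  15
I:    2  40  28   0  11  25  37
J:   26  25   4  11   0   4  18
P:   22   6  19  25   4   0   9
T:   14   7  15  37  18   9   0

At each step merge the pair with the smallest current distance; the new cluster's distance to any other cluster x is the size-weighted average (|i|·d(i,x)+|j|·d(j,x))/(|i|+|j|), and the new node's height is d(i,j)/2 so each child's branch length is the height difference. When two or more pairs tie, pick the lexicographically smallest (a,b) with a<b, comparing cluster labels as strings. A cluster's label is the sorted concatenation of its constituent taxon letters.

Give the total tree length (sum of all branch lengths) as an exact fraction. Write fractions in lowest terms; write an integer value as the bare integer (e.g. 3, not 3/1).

1. join B+I (d=2) ⇒ BI; edges |B|=1, |I|=1
  updated: d(BI,G)=59/2, d(BI,H)=26, d(BI,J)=37/2, d(BI,P)=47/2, d(BI,T)=51/2
2. join H+J (d=4) ⇒ HJ; edges |H|=2, |J|=2
  updated: d(BI,HJ)=89/4, d(G,HJ)=31, d(HJ,P)=23/2, d(HJ,T)=33/2
3. join G+P (d=6) ⇒ GP; edges |G|=3, |P|=3
  updated: d(BI,GP)=53/2, d(GP,HJ)=85/4, d(GP,T)=8
4. join GP+T (d=8) ⇒ GPT; edges |GP|=1, |T|=4
  updated: d(BI,GPT)=157/6, d(GPT,HJ)=59/3
5. join GPT+HJ (d=59/3) ⇒ GHJPT; edges |GPT|=35/6, |HJ|=47/6
  updated: d(BI,GHJPT)=123/5
6. join BI+GHJPT (d=123/5) ⇒ BGHIJPT; edges |BI|=113/10, |GHJPT|=37/15
final tree: ((B:1,I:1):113/10,(((G:3,P:3):1,T:4):35/6,(H:2,J:2):47/6):37/15)
total length: 1333/30

1333/30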